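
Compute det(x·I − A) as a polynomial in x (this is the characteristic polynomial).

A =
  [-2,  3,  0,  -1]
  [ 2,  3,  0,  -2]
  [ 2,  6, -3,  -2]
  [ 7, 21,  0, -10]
x^4 + 12*x^3 + 54*x^2 + 108*x + 81

Expanding det(x·I − A) (e.g. by cofactor expansion or by noting that A is similar to its Jordan form J, which has the same characteristic polynomial as A) gives
  χ_A(x) = x^4 + 12*x^3 + 54*x^2 + 108*x + 81
which factors as (x + 3)^4. The eigenvalues (with algebraic multiplicities) are λ = -3 with multiplicity 4.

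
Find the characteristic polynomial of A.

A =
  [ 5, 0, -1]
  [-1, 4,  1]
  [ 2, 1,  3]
x^3 - 12*x^2 + 48*x - 64

Expanding det(x·I − A) (e.g. by cofactor expansion or by noting that A is similar to its Jordan form J, which has the same characteristic polynomial as A) gives
  χ_A(x) = x^3 - 12*x^2 + 48*x - 64
which factors as (x - 4)^3. The eigenvalues (with algebraic multiplicities) are λ = 4 with multiplicity 3.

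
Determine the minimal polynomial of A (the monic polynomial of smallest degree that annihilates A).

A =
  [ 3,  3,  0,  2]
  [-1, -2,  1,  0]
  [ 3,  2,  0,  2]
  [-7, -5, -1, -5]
x^3 + 3*x^2 + 3*x + 1

The characteristic polynomial is χ_A(x) = (x + 1)^4, so the eigenvalues are known. The minimal polynomial is
  m_A(x) = Π_λ (x − λ)^{k_λ}
where k_λ is the size of the *largest* Jordan block for λ (equivalently, the smallest k with (A − λI)^k v = 0 for every generalised eigenvector v of λ).

  λ = -1: largest Jordan block has size 3, contributing (x + 1)^3

So m_A(x) = (x + 1)^3 = x^3 + 3*x^2 + 3*x + 1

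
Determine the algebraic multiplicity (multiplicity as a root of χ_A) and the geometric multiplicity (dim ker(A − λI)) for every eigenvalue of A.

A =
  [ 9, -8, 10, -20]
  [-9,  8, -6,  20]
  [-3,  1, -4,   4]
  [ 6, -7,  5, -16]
λ = -3: alg = 1, geom = 1; λ = 0: alg = 3, geom = 1

Step 1 — factor the characteristic polynomial to read off the algebraic multiplicities:
  χ_A(x) = x^3*(x + 3)

Step 2 — compute geometric multiplicities via the rank-nullity identity g(λ) = n − rank(A − λI):
  rank(A − (-3)·I) = 3, so dim ker(A − (-3)·I) = n − 3 = 1
  rank(A − (0)·I) = 3, so dim ker(A − (0)·I) = n − 3 = 1

Summary:
  λ = -3: algebraic multiplicity = 1, geometric multiplicity = 1
  λ = 0: algebraic multiplicity = 3, geometric multiplicity = 1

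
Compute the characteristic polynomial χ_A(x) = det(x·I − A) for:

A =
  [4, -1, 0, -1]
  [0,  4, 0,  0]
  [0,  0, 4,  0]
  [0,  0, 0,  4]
x^4 - 16*x^3 + 96*x^2 - 256*x + 256

Expanding det(x·I − A) (e.g. by cofactor expansion or by noting that A is similar to its Jordan form J, which has the same characteristic polynomial as A) gives
  χ_A(x) = x^4 - 16*x^3 + 96*x^2 - 256*x + 256
which factors as (x - 4)^4. The eigenvalues (with algebraic multiplicities) are λ = 4 with multiplicity 4.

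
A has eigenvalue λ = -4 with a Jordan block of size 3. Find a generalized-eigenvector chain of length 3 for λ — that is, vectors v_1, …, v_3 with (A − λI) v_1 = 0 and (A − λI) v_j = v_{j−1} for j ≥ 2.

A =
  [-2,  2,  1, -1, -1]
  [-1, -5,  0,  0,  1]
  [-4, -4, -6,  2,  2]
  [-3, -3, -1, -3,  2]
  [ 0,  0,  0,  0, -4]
A Jordan chain for λ = -4 of length 3:
v_1 = (1, -1, -2, -2, 0)ᵀ
v_2 = (2, -1, -4, -3, 0)ᵀ
v_3 = (1, 0, 0, 0, 0)ᵀ

Let N = A − (-4)·I. We want v_3 with N^3 v_3 = 0 but N^2 v_3 ≠ 0; then v_{j-1} := N · v_j for j = 3, …, 2.

Pick v_3 = (1, 0, 0, 0, 0)ᵀ.
Then v_2 = N · v_3 = (2, -1, -4, -3, 0)ᵀ.
Then v_1 = N · v_2 = (1, -1, -2, -2, 0)ᵀ.

Sanity check: (A − (-4)·I) v_1 = (0, 0, 0, 0, 0)ᵀ = 0. ✓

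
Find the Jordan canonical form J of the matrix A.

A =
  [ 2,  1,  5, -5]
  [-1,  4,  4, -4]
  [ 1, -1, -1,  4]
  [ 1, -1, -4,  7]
J_3(3) ⊕ J_1(3)

The characteristic polynomial is
  det(x·I − A) = x^4 - 12*x^3 + 54*x^2 - 108*x + 81 = (x - 3)^4

Eigenvalues and multiplicities (the geometric multiplicity of λ is n − rank(A − λI), which equals the number of Jordan blocks for λ):
  λ = 3: algebraic multiplicity = 4, geometric multiplicity = 2

Determining the block sizes for each eigenvalue:
  λ = 3: with am = 4 and gm = 2, the partition is not yet determined (e.g. several partitions of 4 into 2 parts exist). Let N = A − (3)·I. Computing rank(N^1) = 2, rank(N^2) = 1, rank(N^3) = 0; the number of blocks of size ≥ j is rank(N^{j−1}) − rank(N^j), giving [2, 1, 1]. So we have 1 block(s) of size 3, 1 block(s) of size 1 → block sizes [3, 1]

Assembling the blocks gives a Jordan form
J =
  [3, 1, 0, 0]
  [0, 3, 1, 0]
  [0, 0, 3, 0]
  [0, 0, 0, 3]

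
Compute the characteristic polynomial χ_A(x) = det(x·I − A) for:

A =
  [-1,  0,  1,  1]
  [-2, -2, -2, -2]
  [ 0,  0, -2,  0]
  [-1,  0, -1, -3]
x^4 + 8*x^3 + 24*x^2 + 32*x + 16

Expanding det(x·I − A) (e.g. by cofactor expansion or by noting that A is similar to its Jordan form J, which has the same characteristic polynomial as A) gives
  χ_A(x) = x^4 + 8*x^3 + 24*x^2 + 32*x + 16
which factors as (x + 2)^4. The eigenvalues (with algebraic multiplicities) are λ = -2 with multiplicity 4.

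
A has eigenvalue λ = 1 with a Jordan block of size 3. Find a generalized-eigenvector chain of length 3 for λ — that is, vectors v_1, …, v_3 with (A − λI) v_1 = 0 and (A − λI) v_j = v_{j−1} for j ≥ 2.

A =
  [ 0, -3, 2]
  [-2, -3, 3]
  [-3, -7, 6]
A Jordan chain for λ = 1 of length 3:
v_1 = (1, 1, 2)ᵀ
v_2 = (-1, -2, -3)ᵀ
v_3 = (1, 0, 0)ᵀ

Let N = A − (1)·I. We want v_3 with N^3 v_3 = 0 but N^2 v_3 ≠ 0; then v_{j-1} := N · v_j for j = 3, …, 2.

Pick v_3 = (1, 0, 0)ᵀ.
Then v_2 = N · v_3 = (-1, -2, -3)ᵀ.
Then v_1 = N · v_2 = (1, 1, 2)ᵀ.

Sanity check: (A − (1)·I) v_1 = (0, 0, 0)ᵀ = 0. ✓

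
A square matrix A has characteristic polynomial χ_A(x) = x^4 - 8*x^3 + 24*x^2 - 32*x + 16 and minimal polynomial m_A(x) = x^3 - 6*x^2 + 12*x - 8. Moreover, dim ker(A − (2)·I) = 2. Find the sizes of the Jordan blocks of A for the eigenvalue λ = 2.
Block sizes for λ = 2: [3, 1]

Step 1 — from the characteristic polynomial, algebraic multiplicity of λ = 2 is 4. From dim ker(A − (2)·I) = 2, there are exactly 2 Jordan blocks for λ = 2.
Step 2 — from the minimal polynomial, the factor (x − 2)^3 tells us the largest block for λ = 2 has size 3.
Step 3 — with total size 4, 2 blocks, and largest block 3, the block sizes (in nonincreasing order) are [3, 1].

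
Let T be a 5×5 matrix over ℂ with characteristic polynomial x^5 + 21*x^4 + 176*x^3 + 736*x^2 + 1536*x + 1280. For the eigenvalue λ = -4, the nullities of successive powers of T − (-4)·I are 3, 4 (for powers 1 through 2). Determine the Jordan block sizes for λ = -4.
Block sizes for λ = -4: [2, 1, 1]

From the dimensions of kernels of powers, the number of Jordan blocks of size at least j is d_j − d_{j−1} where d_j = dim ker(N^j) (with d_0 = 0). Computing the differences gives [3, 1].
The number of blocks of size exactly k is (#blocks of size ≥ k) − (#blocks of size ≥ k + 1), so the partition is: 2 block(s) of size 1, 1 block(s) of size 2.
In nonincreasing order the block sizes are [2, 1, 1].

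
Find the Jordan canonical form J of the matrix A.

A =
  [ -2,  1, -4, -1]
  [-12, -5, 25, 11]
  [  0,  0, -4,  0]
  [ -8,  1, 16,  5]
J_3(-4) ⊕ J_1(6)

The characteristic polynomial is
  det(x·I − A) = x^4 + 6*x^3 - 24*x^2 - 224*x - 384 = (x - 6)*(x + 4)^3

Eigenvalues and multiplicities (the geometric multiplicity of λ is n − rank(A − λI), which equals the number of Jordan blocks for λ):
  λ = -4: algebraic multiplicity = 3, geometric multiplicity = 1
  λ = 6: algebraic multiplicity = 1, geometric multiplicity = 1

Determining the block sizes for each eigenvalue:
  λ = -4: one block (gm = 1), so the single block has size am = 3 → block sizes [3]
  λ = 6: one block (gm = 1), so the single block has size am = 1 → block sizes [1]

Assembling the blocks gives a Jordan form
J =
  [-4,  1,  0, 0]
  [ 0, -4,  1, 0]
  [ 0,  0, -4, 0]
  [ 0,  0,  0, 6]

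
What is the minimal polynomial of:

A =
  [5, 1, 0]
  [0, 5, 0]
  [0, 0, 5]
x^2 - 10*x + 25

The characteristic polynomial is χ_A(x) = (x - 5)^3, so the eigenvalues are known. The minimal polynomial is
  m_A(x) = Π_λ (x − λ)^{k_λ}
where k_λ is the size of the *largest* Jordan block for λ (equivalently, the smallest k with (A − λI)^k v = 0 for every generalised eigenvector v of λ).

  λ = 5: largest Jordan block has size 2, contributing (x − 5)^2

So m_A(x) = (x - 5)^2 = x^2 - 10*x + 25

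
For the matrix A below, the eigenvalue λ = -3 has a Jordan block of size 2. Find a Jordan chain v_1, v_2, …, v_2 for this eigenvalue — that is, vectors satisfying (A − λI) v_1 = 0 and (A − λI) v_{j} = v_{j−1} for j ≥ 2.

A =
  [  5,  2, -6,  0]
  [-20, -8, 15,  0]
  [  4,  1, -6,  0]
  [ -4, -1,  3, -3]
A Jordan chain for λ = -3 of length 2:
v_1 = (8, -20, 4, -4)ᵀ
v_2 = (1, 0, 0, 0)ᵀ

Let N = A − (-3)·I. We want v_2 with N^2 v_2 = 0 but N^1 v_2 ≠ 0; then v_{j-1} := N · v_j for j = 2, …, 2.

Pick v_2 = (1, 0, 0, 0)ᵀ.
Then v_1 = N · v_2 = (8, -20, 4, -4)ᵀ.

Sanity check: (A − (-3)·I) v_1 = (0, 0, 0, 0)ᵀ = 0. ✓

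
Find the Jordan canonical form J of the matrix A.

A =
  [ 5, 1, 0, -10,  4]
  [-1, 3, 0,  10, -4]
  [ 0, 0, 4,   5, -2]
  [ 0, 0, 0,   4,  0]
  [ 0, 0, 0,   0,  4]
J_2(4) ⊕ J_2(4) ⊕ J_1(4)

The characteristic polynomial is
  det(x·I − A) = x^5 - 20*x^4 + 160*x^3 - 640*x^2 + 1280*x - 1024 = (x - 4)^5

Eigenvalues and multiplicities (the geometric multiplicity of λ is n − rank(A − λI), which equals the number of Jordan blocks for λ):
  λ = 4: algebraic multiplicity = 5, geometric multiplicity = 3

Determining the block sizes for each eigenvalue:
  λ = 4: with am = 5 and gm = 3, the partition is not yet determined (e.g. several partitions of 5 into 3 parts exist). Let N = A − (4)·I. Computing rank(N^1) = 2, rank(N^2) = 0; the number of blocks of size ≥ j is rank(N^{j−1}) − rank(N^j), giving [3, 2]. So we have 2 block(s) of size 2, 1 block(s) of size 1 → block sizes [2, 2, 1]

Assembling the blocks gives a Jordan form
J =
  [4, 1, 0, 0, 0]
  [0, 4, 0, 0, 0]
  [0, 0, 4, 1, 0]
  [0, 0, 0, 4, 0]
  [0, 0, 0, 0, 4]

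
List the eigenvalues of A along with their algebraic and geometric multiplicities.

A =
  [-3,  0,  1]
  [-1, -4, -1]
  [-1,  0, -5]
λ = -4: alg = 3, geom = 2

Step 1 — factor the characteristic polynomial to read off the algebraic multiplicities:
  χ_A(x) = (x + 4)^3

Step 2 — compute geometric multiplicities via the rank-nullity identity g(λ) = n − rank(A − λI):
  rank(A − (-4)·I) = 1, so dim ker(A − (-4)·I) = n − 1 = 2

Summary:
  λ = -4: algebraic multiplicity = 3, geometric multiplicity = 2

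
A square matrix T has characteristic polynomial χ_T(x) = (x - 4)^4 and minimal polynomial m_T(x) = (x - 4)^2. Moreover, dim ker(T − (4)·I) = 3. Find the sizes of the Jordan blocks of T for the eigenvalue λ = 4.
Block sizes for λ = 4: [2, 1, 1]

Step 1 — from the characteristic polynomial, algebraic multiplicity of λ = 4 is 4. From dim ker(T − (4)·I) = 3, there are exactly 3 Jordan blocks for λ = 4.
Step 2 — from the minimal polynomial, the factor (x − 4)^2 tells us the largest block for λ = 4 has size 2.
Step 3 — with total size 4, 3 blocks, and largest block 2, the block sizes (in nonincreasing order) are [2, 1, 1].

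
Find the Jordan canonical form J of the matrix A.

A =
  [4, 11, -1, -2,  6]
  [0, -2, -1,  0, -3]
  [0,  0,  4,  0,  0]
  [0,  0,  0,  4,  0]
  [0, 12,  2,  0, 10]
J_3(4) ⊕ J_1(4) ⊕ J_1(4)

The characteristic polynomial is
  det(x·I − A) = x^5 - 20*x^4 + 160*x^3 - 640*x^2 + 1280*x - 1024 = (x - 4)^5

Eigenvalues and multiplicities (the geometric multiplicity of λ is n − rank(A − λI), which equals the number of Jordan blocks for λ):
  λ = 4: algebraic multiplicity = 5, geometric multiplicity = 3

Determining the block sizes for each eigenvalue:
  λ = 4: with am = 5 and gm = 3, the partition is not yet determined (e.g. several partitions of 5 into 3 parts exist). Let N = A − (4)·I. Computing rank(N^1) = 2, rank(N^2) = 1, rank(N^3) = 0; the number of blocks of size ≥ j is rank(N^{j−1}) − rank(N^j), giving [3, 1, 1]. So we have 1 block(s) of size 3, 2 block(s) of size 1 → block sizes [3, 1, 1]

Assembling the blocks gives a Jordan form
J =
  [4, 1, 0, 0, 0]
  [0, 4, 1, 0, 0]
  [0, 0, 4, 0, 0]
  [0, 0, 0, 4, 0]
  [0, 0, 0, 0, 4]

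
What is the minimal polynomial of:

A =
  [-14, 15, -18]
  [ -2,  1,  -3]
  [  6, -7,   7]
x^3 + 6*x^2 + 12*x + 8

The characteristic polynomial is χ_A(x) = (x + 2)^3, so the eigenvalues are known. The minimal polynomial is
  m_A(x) = Π_λ (x − λ)^{k_λ}
where k_λ is the size of the *largest* Jordan block for λ (equivalently, the smallest k with (A − λI)^k v = 0 for every generalised eigenvector v of λ).

  λ = -2: largest Jordan block has size 3, contributing (x + 2)^3

So m_A(x) = (x + 2)^3 = x^3 + 6*x^2 + 12*x + 8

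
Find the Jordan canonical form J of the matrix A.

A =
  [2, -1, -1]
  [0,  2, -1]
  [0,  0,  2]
J_3(2)

The characteristic polynomial is
  det(x·I − A) = x^3 - 6*x^2 + 12*x - 8 = (x - 2)^3

Eigenvalues and multiplicities (the geometric multiplicity of λ is n − rank(A − λI), which equals the number of Jordan blocks for λ):
  λ = 2: algebraic multiplicity = 3, geometric multiplicity = 1

Determining the block sizes for each eigenvalue:
  λ = 2: one block (gm = 1), so the single block has size am = 3 → block sizes [3]

Assembling the blocks gives a Jordan form
J =
  [2, 1, 0]
  [0, 2, 1]
  [0, 0, 2]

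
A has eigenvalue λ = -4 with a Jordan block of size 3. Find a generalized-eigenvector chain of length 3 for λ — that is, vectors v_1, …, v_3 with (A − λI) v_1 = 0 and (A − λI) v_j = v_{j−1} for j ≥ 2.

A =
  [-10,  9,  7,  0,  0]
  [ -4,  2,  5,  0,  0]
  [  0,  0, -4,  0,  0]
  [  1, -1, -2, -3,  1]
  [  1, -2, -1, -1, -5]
A Jordan chain for λ = -4 of length 3:
v_1 = (3, 2, 0, -1, 0)ᵀ
v_2 = (7, 5, 0, -2, -1)ᵀ
v_3 = (0, 0, 1, 0, 0)ᵀ

Let N = A − (-4)·I. We want v_3 with N^3 v_3 = 0 but N^2 v_3 ≠ 0; then v_{j-1} := N · v_j for j = 3, …, 2.

Pick v_3 = (0, 0, 1, 0, 0)ᵀ.
Then v_2 = N · v_3 = (7, 5, 0, -2, -1)ᵀ.
Then v_1 = N · v_2 = (3, 2, 0, -1, 0)ᵀ.

Sanity check: (A − (-4)·I) v_1 = (0, 0, 0, 0, 0)ᵀ = 0. ✓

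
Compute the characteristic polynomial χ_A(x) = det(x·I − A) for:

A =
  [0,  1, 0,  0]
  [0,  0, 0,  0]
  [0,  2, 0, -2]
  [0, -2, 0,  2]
x^4 - 2*x^3

Expanding det(x·I − A) (e.g. by cofactor expansion or by noting that A is similar to its Jordan form J, which has the same characteristic polynomial as A) gives
  χ_A(x) = x^4 - 2*x^3
which factors as x^3*(x - 2). The eigenvalues (with algebraic multiplicities) are λ = 0 with multiplicity 3, λ = 2 with multiplicity 1.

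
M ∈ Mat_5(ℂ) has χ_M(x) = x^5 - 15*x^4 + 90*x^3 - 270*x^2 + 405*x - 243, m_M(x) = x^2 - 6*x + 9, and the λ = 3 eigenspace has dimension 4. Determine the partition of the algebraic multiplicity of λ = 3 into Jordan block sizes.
Block sizes for λ = 3: [2, 1, 1, 1]

Step 1 — from the characteristic polynomial, algebraic multiplicity of λ = 3 is 5. From dim ker(M − (3)·I) = 4, there are exactly 4 Jordan blocks for λ = 3.
Step 2 — from the minimal polynomial, the factor (x − 3)^2 tells us the largest block for λ = 3 has size 2.
Step 3 — with total size 5, 4 blocks, and largest block 2, the block sizes (in nonincreasing order) are [2, 1, 1, 1].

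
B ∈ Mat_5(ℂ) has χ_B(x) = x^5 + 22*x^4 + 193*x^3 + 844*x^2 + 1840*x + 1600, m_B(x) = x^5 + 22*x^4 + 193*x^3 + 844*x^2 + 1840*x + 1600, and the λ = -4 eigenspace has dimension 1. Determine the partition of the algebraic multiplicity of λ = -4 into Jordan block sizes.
Block sizes for λ = -4: [3]

Step 1 — from the characteristic polynomial, algebraic multiplicity of λ = -4 is 3. From dim ker(B − (-4)·I) = 1, there are exactly 1 Jordan blocks for λ = -4.
Step 2 — from the minimal polynomial, the factor (x + 4)^3 tells us the largest block for λ = -4 has size 3.
Step 3 — with total size 3, 1 blocks, and largest block 3, the block sizes (in nonincreasing order) are [3].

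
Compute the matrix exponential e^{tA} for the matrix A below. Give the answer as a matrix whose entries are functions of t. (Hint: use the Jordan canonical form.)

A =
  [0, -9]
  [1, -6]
e^{tA} =
  [3*t*exp(-3*t) + exp(-3*t), -9*t*exp(-3*t)]
  [t*exp(-3*t), -3*t*exp(-3*t) + exp(-3*t)]

Strategy: write A = P · J · P⁻¹ where J is a Jordan canonical form, so e^{tA} = P · e^{tJ} · P⁻¹, and e^{tJ} can be computed block-by-block.

A has Jordan form
J =
  [-3,  1]
  [ 0, -3]
(up to reordering of blocks).

Per-block formulas:
  For a 2×2 Jordan block J_2(-3): exp(t · J_2(-3)) = e^(-3t)·(I + t·N), where N is the 2×2 nilpotent shift.

After assembling e^{tJ} and conjugating by P, we get:

e^{tA} =
  [3*t*exp(-3*t) + exp(-3*t), -9*t*exp(-3*t)]
  [t*exp(-3*t), -3*t*exp(-3*t) + exp(-3*t)]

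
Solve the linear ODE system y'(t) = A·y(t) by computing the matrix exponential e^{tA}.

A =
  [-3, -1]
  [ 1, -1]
e^{tA} =
  [-t*exp(-2*t) + exp(-2*t), -t*exp(-2*t)]
  [t*exp(-2*t), t*exp(-2*t) + exp(-2*t)]

Strategy: write A = P · J · P⁻¹ where J is a Jordan canonical form, so e^{tA} = P · e^{tJ} · P⁻¹, and e^{tJ} can be computed block-by-block.

A has Jordan form
J =
  [-2,  1]
  [ 0, -2]
(up to reordering of blocks).

Per-block formulas:
  For a 2×2 Jordan block J_2(-2): exp(t · J_2(-2)) = e^(-2t)·(I + t·N), where N is the 2×2 nilpotent shift.

After assembling e^{tJ} and conjugating by P, we get:

e^{tA} =
  [-t*exp(-2*t) + exp(-2*t), -t*exp(-2*t)]
  [t*exp(-2*t), t*exp(-2*t) + exp(-2*t)]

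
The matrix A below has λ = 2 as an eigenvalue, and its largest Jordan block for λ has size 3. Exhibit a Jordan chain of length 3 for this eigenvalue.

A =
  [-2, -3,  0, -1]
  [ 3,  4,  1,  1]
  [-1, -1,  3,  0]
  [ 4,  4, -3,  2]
A Jordan chain for λ = 2 of length 3:
v_1 = (-1, 1, 0, 1)ᵀ
v_2 = (2, -1, 1, -4)ᵀ
v_3 = (1, -2, 0, 0)ᵀ

Let N = A − (2)·I. We want v_3 with N^3 v_3 = 0 but N^2 v_3 ≠ 0; then v_{j-1} := N · v_j for j = 3, …, 2.

Pick v_3 = (1, -2, 0, 0)ᵀ.
Then v_2 = N · v_3 = (2, -1, 1, -4)ᵀ.
Then v_1 = N · v_2 = (-1, 1, 0, 1)ᵀ.

Sanity check: (A − (2)·I) v_1 = (0, 0, 0, 0)ᵀ = 0. ✓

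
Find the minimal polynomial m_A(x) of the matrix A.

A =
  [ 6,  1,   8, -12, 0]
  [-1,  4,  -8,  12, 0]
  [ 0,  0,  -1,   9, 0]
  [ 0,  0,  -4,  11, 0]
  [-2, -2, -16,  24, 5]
x^2 - 10*x + 25

The characteristic polynomial is χ_A(x) = (x - 5)^5, so the eigenvalues are known. The minimal polynomial is
  m_A(x) = Π_λ (x − λ)^{k_λ}
where k_λ is the size of the *largest* Jordan block for λ (equivalently, the smallest k with (A − λI)^k v = 0 for every generalised eigenvector v of λ).

  λ = 5: largest Jordan block has size 2, contributing (x − 5)^2

So m_A(x) = (x - 5)^2 = x^2 - 10*x + 25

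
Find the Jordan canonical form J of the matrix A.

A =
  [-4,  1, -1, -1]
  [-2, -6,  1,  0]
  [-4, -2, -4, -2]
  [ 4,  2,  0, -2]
J_3(-4) ⊕ J_1(-4)

The characteristic polynomial is
  det(x·I − A) = x^4 + 16*x^3 + 96*x^2 + 256*x + 256 = (x + 4)^4

Eigenvalues and multiplicities (the geometric multiplicity of λ is n − rank(A − λI), which equals the number of Jordan blocks for λ):
  λ = -4: algebraic multiplicity = 4, geometric multiplicity = 2

Determining the block sizes for each eigenvalue:
  λ = -4: with am = 4 and gm = 2, the partition is not yet determined (e.g. several partitions of 4 into 2 parts exist). Let N = A − (-4)·I. Computing rank(N^1) = 2, rank(N^2) = 1, rank(N^3) = 0; the number of blocks of size ≥ j is rank(N^{j−1}) − rank(N^j), giving [2, 1, 1]. So we have 1 block(s) of size 3, 1 block(s) of size 1 → block sizes [3, 1]

Assembling the blocks gives a Jordan form
J =
  [-4,  1,  0,  0]
  [ 0, -4,  1,  0]
  [ 0,  0, -4,  0]
  [ 0,  0,  0, -4]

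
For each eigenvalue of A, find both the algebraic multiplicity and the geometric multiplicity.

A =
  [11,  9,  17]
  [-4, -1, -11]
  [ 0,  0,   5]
λ = 5: alg = 3, geom = 1

Step 1 — factor the characteristic polynomial to read off the algebraic multiplicities:
  χ_A(x) = (x - 5)^3

Step 2 — compute geometric multiplicities via the rank-nullity identity g(λ) = n − rank(A − λI):
  rank(A − (5)·I) = 2, so dim ker(A − (5)·I) = n − 2 = 1

Summary:
  λ = 5: algebraic multiplicity = 3, geometric multiplicity = 1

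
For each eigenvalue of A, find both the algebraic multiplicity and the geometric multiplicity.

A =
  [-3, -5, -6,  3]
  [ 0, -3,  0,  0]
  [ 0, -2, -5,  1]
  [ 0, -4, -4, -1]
λ = -3: alg = 4, geom = 2

Step 1 — factor the characteristic polynomial to read off the algebraic multiplicities:
  χ_A(x) = (x + 3)^4

Step 2 — compute geometric multiplicities via the rank-nullity identity g(λ) = n − rank(A − λI):
  rank(A − (-3)·I) = 2, so dim ker(A − (-3)·I) = n − 2 = 2

Summary:
  λ = -3: algebraic multiplicity = 4, geometric multiplicity = 2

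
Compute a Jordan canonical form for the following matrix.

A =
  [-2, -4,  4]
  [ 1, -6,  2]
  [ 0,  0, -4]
J_2(-4) ⊕ J_1(-4)

The characteristic polynomial is
  det(x·I − A) = x^3 + 12*x^2 + 48*x + 64 = (x + 4)^3

Eigenvalues and multiplicities (the geometric multiplicity of λ is n − rank(A − λI), which equals the number of Jordan blocks for λ):
  λ = -4: algebraic multiplicity = 3, geometric multiplicity = 2

Determining the block sizes for each eigenvalue:
  λ = -4: 2 blocks summing to 3 forces exactly one block of size 2 and the rest size 1 → block sizes [2, 1]

Assembling the blocks gives a Jordan form
J =
  [-4,  1,  0]
  [ 0, -4,  0]
  [ 0,  0, -4]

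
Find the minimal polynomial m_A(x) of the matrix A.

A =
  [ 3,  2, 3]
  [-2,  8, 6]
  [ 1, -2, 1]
x^2 - 8*x + 16

The characteristic polynomial is χ_A(x) = (x - 4)^3, so the eigenvalues are known. The minimal polynomial is
  m_A(x) = Π_λ (x − λ)^{k_λ}
where k_λ is the size of the *largest* Jordan block for λ (equivalently, the smallest k with (A − λI)^k v = 0 for every generalised eigenvector v of λ).

  λ = 4: largest Jordan block has size 2, contributing (x − 4)^2

So m_A(x) = (x - 4)^2 = x^2 - 8*x + 16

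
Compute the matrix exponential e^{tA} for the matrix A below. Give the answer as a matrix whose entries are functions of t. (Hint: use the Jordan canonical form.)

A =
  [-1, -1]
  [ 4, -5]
e^{tA} =
  [2*t*exp(-3*t) + exp(-3*t), -t*exp(-3*t)]
  [4*t*exp(-3*t), -2*t*exp(-3*t) + exp(-3*t)]

Strategy: write A = P · J · P⁻¹ where J is a Jordan canonical form, so e^{tA} = P · e^{tJ} · P⁻¹, and e^{tJ} can be computed block-by-block.

A has Jordan form
J =
  [-3,  1]
  [ 0, -3]
(up to reordering of blocks).

Per-block formulas:
  For a 2×2 Jordan block J_2(-3): exp(t · J_2(-3)) = e^(-3t)·(I + t·N), where N is the 2×2 nilpotent shift.

After assembling e^{tJ} and conjugating by P, we get:

e^{tA} =
  [2*t*exp(-3*t) + exp(-3*t), -t*exp(-3*t)]
  [4*t*exp(-3*t), -2*t*exp(-3*t) + exp(-3*t)]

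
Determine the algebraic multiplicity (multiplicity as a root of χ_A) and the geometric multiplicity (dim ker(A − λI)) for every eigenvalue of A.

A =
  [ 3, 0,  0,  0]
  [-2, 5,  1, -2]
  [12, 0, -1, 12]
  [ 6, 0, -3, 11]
λ = 3: alg = 1, geom = 1; λ = 5: alg = 3, geom = 2

Step 1 — factor the characteristic polynomial to read off the algebraic multiplicities:
  χ_A(x) = (x - 5)^3*(x - 3)

Step 2 — compute geometric multiplicities via the rank-nullity identity g(λ) = n − rank(A − λI):
  rank(A − (3)·I) = 3, so dim ker(A − (3)·I) = n − 3 = 1
  rank(A − (5)·I) = 2, so dim ker(A − (5)·I) = n − 2 = 2

Summary:
  λ = 3: algebraic multiplicity = 1, geometric multiplicity = 1
  λ = 5: algebraic multiplicity = 3, geometric multiplicity = 2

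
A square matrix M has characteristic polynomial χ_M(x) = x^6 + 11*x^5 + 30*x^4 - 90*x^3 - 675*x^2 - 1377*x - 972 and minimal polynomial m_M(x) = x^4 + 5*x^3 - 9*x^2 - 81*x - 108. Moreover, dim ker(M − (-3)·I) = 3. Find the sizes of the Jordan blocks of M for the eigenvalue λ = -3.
Block sizes for λ = -3: [3, 1, 1]

Step 1 — from the characteristic polynomial, algebraic multiplicity of λ = -3 is 5. From dim ker(M − (-3)·I) = 3, there are exactly 3 Jordan blocks for λ = -3.
Step 2 — from the minimal polynomial, the factor (x + 3)^3 tells us the largest block for λ = -3 has size 3.
Step 3 — with total size 5, 3 blocks, and largest block 3, the block sizes (in nonincreasing order) are [3, 1, 1].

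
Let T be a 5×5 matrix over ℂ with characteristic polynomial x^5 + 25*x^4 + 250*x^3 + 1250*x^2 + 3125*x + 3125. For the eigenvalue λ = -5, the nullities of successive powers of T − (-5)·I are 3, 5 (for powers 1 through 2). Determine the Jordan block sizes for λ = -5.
Block sizes for λ = -5: [2, 2, 1]

From the dimensions of kernels of powers, the number of Jordan blocks of size at least j is d_j − d_{j−1} where d_j = dim ker(N^j) (with d_0 = 0). Computing the differences gives [3, 2].
The number of blocks of size exactly k is (#blocks of size ≥ k) − (#blocks of size ≥ k + 1), so the partition is: 1 block(s) of size 1, 2 block(s) of size 2.
In nonincreasing order the block sizes are [2, 2, 1].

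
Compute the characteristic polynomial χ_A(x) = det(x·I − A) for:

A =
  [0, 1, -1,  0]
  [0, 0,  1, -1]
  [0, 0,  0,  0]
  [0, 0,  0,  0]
x^4

Expanding det(x·I − A) (e.g. by cofactor expansion or by noting that A is similar to its Jordan form J, which has the same characteristic polynomial as A) gives
  χ_A(x) = x^4
which factors as x^4. The eigenvalues (with algebraic multiplicities) are λ = 0 with multiplicity 4.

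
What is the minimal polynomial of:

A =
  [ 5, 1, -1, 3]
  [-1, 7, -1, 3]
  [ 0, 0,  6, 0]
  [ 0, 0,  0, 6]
x^2 - 12*x + 36

The characteristic polynomial is χ_A(x) = (x - 6)^4, so the eigenvalues are known. The minimal polynomial is
  m_A(x) = Π_λ (x − λ)^{k_λ}
where k_λ is the size of the *largest* Jordan block for λ (equivalently, the smallest k with (A − λI)^k v = 0 for every generalised eigenvector v of λ).

  λ = 6: largest Jordan block has size 2, contributing (x − 6)^2

So m_A(x) = (x - 6)^2 = x^2 - 12*x + 36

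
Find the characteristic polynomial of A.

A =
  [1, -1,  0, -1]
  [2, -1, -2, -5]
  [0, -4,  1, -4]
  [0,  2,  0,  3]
x^4 - 4*x^3 + 6*x^2 - 4*x + 1

Expanding det(x·I − A) (e.g. by cofactor expansion or by noting that A is similar to its Jordan form J, which has the same characteristic polynomial as A) gives
  χ_A(x) = x^4 - 4*x^3 + 6*x^2 - 4*x + 1
which factors as (x - 1)^4. The eigenvalues (with algebraic multiplicities) are λ = 1 with multiplicity 4.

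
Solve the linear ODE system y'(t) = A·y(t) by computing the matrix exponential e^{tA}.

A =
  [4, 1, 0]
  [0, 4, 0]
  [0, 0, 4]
e^{tA} =
  [exp(4*t), t*exp(4*t), 0]
  [0, exp(4*t), 0]
  [0, 0, exp(4*t)]

Strategy: write A = P · J · P⁻¹ where J is a Jordan canonical form, so e^{tA} = P · e^{tJ} · P⁻¹, and e^{tJ} can be computed block-by-block.

A has Jordan form
J =
  [4, 1, 0]
  [0, 4, 0]
  [0, 0, 4]
(up to reordering of blocks).

Per-block formulas:
  For a 2×2 Jordan block J_2(4): exp(t · J_2(4)) = e^(4t)·(I + t·N), where N is the 2×2 nilpotent shift.
  For a 1×1 block at λ = 4: exp(t · [4]) = [e^(4t)].

After assembling e^{tJ} and conjugating by P, we get:

e^{tA} =
  [exp(4*t), t*exp(4*t), 0]
  [0, exp(4*t), 0]
  [0, 0, exp(4*t)]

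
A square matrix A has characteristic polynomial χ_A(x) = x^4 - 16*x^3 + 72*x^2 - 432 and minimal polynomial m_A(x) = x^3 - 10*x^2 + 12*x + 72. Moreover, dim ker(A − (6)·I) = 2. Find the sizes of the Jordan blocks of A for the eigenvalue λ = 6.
Block sizes for λ = 6: [2, 1]

Step 1 — from the characteristic polynomial, algebraic multiplicity of λ = 6 is 3. From dim ker(A − (6)·I) = 2, there are exactly 2 Jordan blocks for λ = 6.
Step 2 — from the minimal polynomial, the factor (x − 6)^2 tells us the largest block for λ = 6 has size 2.
Step 3 — with total size 3, 2 blocks, and largest block 2, the block sizes (in nonincreasing order) are [2, 1].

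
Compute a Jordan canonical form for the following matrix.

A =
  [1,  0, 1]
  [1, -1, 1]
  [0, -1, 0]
J_3(0)

The characteristic polynomial is
  det(x·I − A) = x^3

Eigenvalues and multiplicities (the geometric multiplicity of λ is n − rank(A − λI), which equals the number of Jordan blocks for λ):
  λ = 0: algebraic multiplicity = 3, geometric multiplicity = 1

Determining the block sizes for each eigenvalue:
  λ = 0: one block (gm = 1), so the single block has size am = 3 → block sizes [3]

Assembling the blocks gives a Jordan form
J =
  [0, 1, 0]
  [0, 0, 1]
  [0, 0, 0]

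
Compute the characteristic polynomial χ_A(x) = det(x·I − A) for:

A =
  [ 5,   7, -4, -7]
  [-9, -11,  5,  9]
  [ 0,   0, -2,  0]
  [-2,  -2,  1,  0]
x^4 + 8*x^3 + 24*x^2 + 32*x + 16

Expanding det(x·I − A) (e.g. by cofactor expansion or by noting that A is similar to its Jordan form J, which has the same characteristic polynomial as A) gives
  χ_A(x) = x^4 + 8*x^3 + 24*x^2 + 32*x + 16
which factors as (x + 2)^4. The eigenvalues (with algebraic multiplicities) are λ = -2 with multiplicity 4.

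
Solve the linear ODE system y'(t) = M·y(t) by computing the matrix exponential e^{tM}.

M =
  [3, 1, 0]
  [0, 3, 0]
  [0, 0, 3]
e^{tM} =
  [exp(3*t), t*exp(3*t), 0]
  [0, exp(3*t), 0]
  [0, 0, exp(3*t)]

Strategy: write M = P · J · P⁻¹ where J is a Jordan canonical form, so e^{tM} = P · e^{tJ} · P⁻¹, and e^{tJ} can be computed block-by-block.

M has Jordan form
J =
  [3, 1, 0]
  [0, 3, 0]
  [0, 0, 3]
(up to reordering of blocks).

Per-block formulas:
  For a 2×2 Jordan block J_2(3): exp(t · J_2(3)) = e^(3t)·(I + t·N), where N is the 2×2 nilpotent shift.
  For a 1×1 block at λ = 3: exp(t · [3]) = [e^(3t)].

After assembling e^{tJ} and conjugating by P, we get:

e^{tM} =
  [exp(3*t), t*exp(3*t), 0]
  [0, exp(3*t), 0]
  [0, 0, exp(3*t)]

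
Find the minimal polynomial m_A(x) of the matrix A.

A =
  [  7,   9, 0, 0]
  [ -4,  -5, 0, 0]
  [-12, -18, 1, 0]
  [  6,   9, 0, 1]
x^2 - 2*x + 1

The characteristic polynomial is χ_A(x) = (x - 1)^4, so the eigenvalues are known. The minimal polynomial is
  m_A(x) = Π_λ (x − λ)^{k_λ}
where k_λ is the size of the *largest* Jordan block for λ (equivalently, the smallest k with (A − λI)^k v = 0 for every generalised eigenvector v of λ).

  λ = 1: largest Jordan block has size 2, contributing (x − 1)^2

So m_A(x) = (x - 1)^2 = x^2 - 2*x + 1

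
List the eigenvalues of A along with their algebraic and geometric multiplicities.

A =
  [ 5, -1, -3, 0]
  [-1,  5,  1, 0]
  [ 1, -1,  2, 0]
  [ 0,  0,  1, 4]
λ = 4: alg = 4, geom = 2

Step 1 — factor the characteristic polynomial to read off the algebraic multiplicities:
  χ_A(x) = (x - 4)^4

Step 2 — compute geometric multiplicities via the rank-nullity identity g(λ) = n − rank(A − λI):
  rank(A − (4)·I) = 2, so dim ker(A − (4)·I) = n − 2 = 2

Summary:
  λ = 4: algebraic multiplicity = 4, geometric multiplicity = 2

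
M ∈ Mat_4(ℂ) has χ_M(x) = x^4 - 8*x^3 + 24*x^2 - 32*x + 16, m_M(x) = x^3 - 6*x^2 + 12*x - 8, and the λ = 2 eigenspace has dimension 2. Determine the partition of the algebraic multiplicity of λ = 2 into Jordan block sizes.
Block sizes for λ = 2: [3, 1]

Step 1 — from the characteristic polynomial, algebraic multiplicity of λ = 2 is 4. From dim ker(M − (2)·I) = 2, there are exactly 2 Jordan blocks for λ = 2.
Step 2 — from the minimal polynomial, the factor (x − 2)^3 tells us the largest block for λ = 2 has size 3.
Step 3 — with total size 4, 2 blocks, and largest block 3, the block sizes (in nonincreasing order) are [3, 1].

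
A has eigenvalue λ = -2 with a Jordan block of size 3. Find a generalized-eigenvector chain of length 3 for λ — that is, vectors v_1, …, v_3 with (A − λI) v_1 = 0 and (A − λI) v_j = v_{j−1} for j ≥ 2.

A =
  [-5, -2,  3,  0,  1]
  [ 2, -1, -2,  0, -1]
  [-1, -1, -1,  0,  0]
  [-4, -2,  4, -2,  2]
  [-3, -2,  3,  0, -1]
A Jordan chain for λ = -2 of length 3:
v_1 = (-1, 1, 0, -2, -1)ᵀ
v_2 = (-3, 2, -1, -4, -3)ᵀ
v_3 = (1, 0, 0, 0, 0)ᵀ

Let N = A − (-2)·I. We want v_3 with N^3 v_3 = 0 but N^2 v_3 ≠ 0; then v_{j-1} := N · v_j for j = 3, …, 2.

Pick v_3 = (1, 0, 0, 0, 0)ᵀ.
Then v_2 = N · v_3 = (-3, 2, -1, -4, -3)ᵀ.
Then v_1 = N · v_2 = (-1, 1, 0, -2, -1)ᵀ.

Sanity check: (A − (-2)·I) v_1 = (0, 0, 0, 0, 0)ᵀ = 0. ✓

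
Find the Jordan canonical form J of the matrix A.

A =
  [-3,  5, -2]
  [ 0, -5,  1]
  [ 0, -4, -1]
J_3(-3)

The characteristic polynomial is
  det(x·I − A) = x^3 + 9*x^2 + 27*x + 27 = (x + 3)^3

Eigenvalues and multiplicities (the geometric multiplicity of λ is n − rank(A − λI), which equals the number of Jordan blocks for λ):
  λ = -3: algebraic multiplicity = 3, geometric multiplicity = 1

Determining the block sizes for each eigenvalue:
  λ = -3: one block (gm = 1), so the single block has size am = 3 → block sizes [3]

Assembling the blocks gives a Jordan form
J =
  [-3,  1,  0]
  [ 0, -3,  1]
  [ 0,  0, -3]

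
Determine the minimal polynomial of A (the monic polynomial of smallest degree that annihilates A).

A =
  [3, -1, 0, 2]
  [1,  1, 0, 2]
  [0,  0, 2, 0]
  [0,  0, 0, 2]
x^2 - 4*x + 4

The characteristic polynomial is χ_A(x) = (x - 2)^4, so the eigenvalues are known. The minimal polynomial is
  m_A(x) = Π_λ (x − λ)^{k_λ}
where k_λ is the size of the *largest* Jordan block for λ (equivalently, the smallest k with (A − λI)^k v = 0 for every generalised eigenvector v of λ).

  λ = 2: largest Jordan block has size 2, contributing (x − 2)^2

So m_A(x) = (x - 2)^2 = x^2 - 4*x + 4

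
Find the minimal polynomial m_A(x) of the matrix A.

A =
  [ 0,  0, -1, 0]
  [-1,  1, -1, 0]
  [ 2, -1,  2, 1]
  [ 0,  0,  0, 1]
x^3 - 3*x^2 + 3*x - 1

The characteristic polynomial is χ_A(x) = (x - 1)^4, so the eigenvalues are known. The minimal polynomial is
  m_A(x) = Π_λ (x − λ)^{k_λ}
where k_λ is the size of the *largest* Jordan block for λ (equivalently, the smallest k with (A − λI)^k v = 0 for every generalised eigenvector v of λ).

  λ = 1: largest Jordan block has size 3, contributing (x − 1)^3

So m_A(x) = (x - 1)^3 = x^3 - 3*x^2 + 3*x - 1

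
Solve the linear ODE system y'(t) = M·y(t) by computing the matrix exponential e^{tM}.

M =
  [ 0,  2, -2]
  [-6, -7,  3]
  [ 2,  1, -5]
e^{tM} =
  [4*t*exp(-4*t) + exp(-4*t), 2*t*exp(-4*t), -2*t*exp(-4*t)]
  [-6*t*exp(-4*t), -3*t*exp(-4*t) + exp(-4*t), 3*t*exp(-4*t)]
  [2*t*exp(-4*t), t*exp(-4*t), -t*exp(-4*t) + exp(-4*t)]

Strategy: write M = P · J · P⁻¹ where J is a Jordan canonical form, so e^{tM} = P · e^{tJ} · P⁻¹, and e^{tJ} can be computed block-by-block.

M has Jordan form
J =
  [-4,  1,  0]
  [ 0, -4,  0]
  [ 0,  0, -4]
(up to reordering of blocks).

Per-block formulas:
  For a 1×1 block at λ = -4: exp(t · [-4]) = [e^(-4t)].
  For a 2×2 Jordan block J_2(-4): exp(t · J_2(-4)) = e^(-4t)·(I + t·N), where N is the 2×2 nilpotent shift.

After assembling e^{tJ} and conjugating by P, we get:

e^{tM} =
  [4*t*exp(-4*t) + exp(-4*t), 2*t*exp(-4*t), -2*t*exp(-4*t)]
  [-6*t*exp(-4*t), -3*t*exp(-4*t) + exp(-4*t), 3*t*exp(-4*t)]
  [2*t*exp(-4*t), t*exp(-4*t), -t*exp(-4*t) + exp(-4*t)]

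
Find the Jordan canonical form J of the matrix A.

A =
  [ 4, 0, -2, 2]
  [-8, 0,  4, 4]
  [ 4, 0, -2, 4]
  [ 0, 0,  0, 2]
J_1(0) ⊕ J_1(0) ⊕ J_1(2) ⊕ J_1(2)

The characteristic polynomial is
  det(x·I − A) = x^4 - 4*x^3 + 4*x^2 = x^2*(x - 2)^2

Eigenvalues and multiplicities (the geometric multiplicity of λ is n − rank(A − λI), which equals the number of Jordan blocks for λ):
  λ = 0: algebraic multiplicity = 2, geometric multiplicity = 2
  λ = 2: algebraic multiplicity = 2, geometric multiplicity = 2

Determining the block sizes for each eigenvalue:
  λ = 0: gm = am = 2, so every block has size 1 → block sizes [1, 1]
  λ = 2: gm = am = 2, so every block has size 1 → block sizes [1, 1]

Assembling the blocks gives a Jordan form
J =
  [0, 0, 0, 0]
  [0, 0, 0, 0]
  [0, 0, 2, 0]
  [0, 0, 0, 2]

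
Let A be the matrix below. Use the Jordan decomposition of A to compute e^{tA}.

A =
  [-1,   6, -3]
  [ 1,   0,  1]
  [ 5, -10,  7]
e^{tA} =
  [-3*t*exp(2*t) + exp(2*t), 6*t*exp(2*t), -3*t*exp(2*t)]
  [t*exp(2*t), -2*t*exp(2*t) + exp(2*t), t*exp(2*t)]
  [5*t*exp(2*t), -10*t*exp(2*t), 5*t*exp(2*t) + exp(2*t)]

Strategy: write A = P · J · P⁻¹ where J is a Jordan canonical form, so e^{tA} = P · e^{tJ} · P⁻¹, and e^{tJ} can be computed block-by-block.

A has Jordan form
J =
  [2, 1, 0]
  [0, 2, 0]
  [0, 0, 2]
(up to reordering of blocks).

Per-block formulas:
  For a 2×2 Jordan block J_2(2): exp(t · J_2(2)) = e^(2t)·(I + t·N), where N is the 2×2 nilpotent shift.
  For a 1×1 block at λ = 2: exp(t · [2]) = [e^(2t)].

After assembling e^{tJ} and conjugating by P, we get:

e^{tA} =
  [-3*t*exp(2*t) + exp(2*t), 6*t*exp(2*t), -3*t*exp(2*t)]
  [t*exp(2*t), -2*t*exp(2*t) + exp(2*t), t*exp(2*t)]
  [5*t*exp(2*t), -10*t*exp(2*t), 5*t*exp(2*t) + exp(2*t)]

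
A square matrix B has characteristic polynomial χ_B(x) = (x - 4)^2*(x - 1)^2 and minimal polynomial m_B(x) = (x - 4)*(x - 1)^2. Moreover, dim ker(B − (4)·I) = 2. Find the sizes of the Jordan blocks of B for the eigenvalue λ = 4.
Block sizes for λ = 4: [1, 1]

Step 1 — from the characteristic polynomial, algebraic multiplicity of λ = 4 is 2. From dim ker(B − (4)·I) = 2, there are exactly 2 Jordan blocks for λ = 4.
Step 2 — from the minimal polynomial, the factor (x − 4) tells us the largest block for λ = 4 has size 1.
Step 3 — with total size 2, 2 blocks, and largest block 1, the block sizes (in nonincreasing order) are [1, 1].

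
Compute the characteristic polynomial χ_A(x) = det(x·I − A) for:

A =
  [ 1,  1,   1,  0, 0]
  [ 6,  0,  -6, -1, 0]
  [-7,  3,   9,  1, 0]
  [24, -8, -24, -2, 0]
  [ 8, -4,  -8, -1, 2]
x^5 - 10*x^4 + 40*x^3 - 80*x^2 + 80*x - 32

Expanding det(x·I − A) (e.g. by cofactor expansion or by noting that A is similar to its Jordan form J, which has the same characteristic polynomial as A) gives
  χ_A(x) = x^5 - 10*x^4 + 40*x^3 - 80*x^2 + 80*x - 32
which factors as (x - 2)^5. The eigenvalues (with algebraic multiplicities) are λ = 2 with multiplicity 5.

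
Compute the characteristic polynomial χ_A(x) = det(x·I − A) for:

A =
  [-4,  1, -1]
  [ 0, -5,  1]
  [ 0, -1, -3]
x^3 + 12*x^2 + 48*x + 64

Expanding det(x·I − A) (e.g. by cofactor expansion or by noting that A is similar to its Jordan form J, which has the same characteristic polynomial as A) gives
  χ_A(x) = x^3 + 12*x^2 + 48*x + 64
which factors as (x + 4)^3. The eigenvalues (with algebraic multiplicities) are λ = -4 with multiplicity 3.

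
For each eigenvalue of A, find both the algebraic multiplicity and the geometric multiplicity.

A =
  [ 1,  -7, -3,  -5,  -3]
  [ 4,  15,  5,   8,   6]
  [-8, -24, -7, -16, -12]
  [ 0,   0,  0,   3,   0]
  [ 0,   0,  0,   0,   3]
λ = 3: alg = 5, geom = 3

Step 1 — factor the characteristic polynomial to read off the algebraic multiplicities:
  χ_A(x) = (x - 3)^5

Step 2 — compute geometric multiplicities via the rank-nullity identity g(λ) = n − rank(A − λI):
  rank(A − (3)·I) = 2, so dim ker(A − (3)·I) = n − 2 = 3

Summary:
  λ = 3: algebraic multiplicity = 5, geometric multiplicity = 3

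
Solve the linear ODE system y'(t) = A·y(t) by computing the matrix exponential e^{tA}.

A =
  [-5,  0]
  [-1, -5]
e^{tA} =
  [exp(-5*t), 0]
  [-t*exp(-5*t), exp(-5*t)]

Strategy: write A = P · J · P⁻¹ where J is a Jordan canonical form, so e^{tA} = P · e^{tJ} · P⁻¹, and e^{tJ} can be computed block-by-block.

A has Jordan form
J =
  [-5,  1]
  [ 0, -5]
(up to reordering of blocks).

Per-block formulas:
  For a 2×2 Jordan block J_2(-5): exp(t · J_2(-5)) = e^(-5t)·(I + t·N), where N is the 2×2 nilpotent shift.

After assembling e^{tJ} and conjugating by P, we get:

e^{tA} =
  [exp(-5*t), 0]
  [-t*exp(-5*t), exp(-5*t)]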